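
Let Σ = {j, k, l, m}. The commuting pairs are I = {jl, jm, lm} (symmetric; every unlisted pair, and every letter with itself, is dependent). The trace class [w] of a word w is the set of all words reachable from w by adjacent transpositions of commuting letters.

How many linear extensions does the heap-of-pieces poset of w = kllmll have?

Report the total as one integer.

5

drop 0:k onto floor
drop 1:l onto {0:k}
drop 2:l onto {1:l}
drop 3:m onto {0:k}
drop 4:l onto {2:l}
drop 5:l onto {4:l}
ground layer = {0:k}
drop-orders for the pieces not yet dropped (sum over which currently-grounded one goes next):
  1 to go: {3} 1  {5} 1
  2 to go: {3,5} 2  {4,5} 1
  3 to go: {2,4,5} 1  {3,4,5} 3
  4 to go: {1,2,4,5} 1  {2,3,4,5} 4
  if 0:k drops first: 5 orders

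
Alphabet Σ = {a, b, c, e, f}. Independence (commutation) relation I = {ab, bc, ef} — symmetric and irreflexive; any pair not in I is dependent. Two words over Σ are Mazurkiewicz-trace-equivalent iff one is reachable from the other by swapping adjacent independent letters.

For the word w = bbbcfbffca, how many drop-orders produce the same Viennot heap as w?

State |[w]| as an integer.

0(b) covers ∅
1(b) covers 0:b
2(b) covers 1:b
3(c) covers ∅
4(f) covers 2:b, 3:c
5(b) covers 4:f
6(f) covers 5:b
7(f) covers 6:f
8(c) covers 7:f
9(a) covers 8:c
floor of heap: 0:b, 3:c
completions by unplaced set U, small U first (add the entries for U minus each lowest piece of U):
  |U|=1: {9}:1
  |U|=2: {8,9}:1
  |U|=3: {7,8,9}:1
  |U|=4: {6,7,8,9}:1
  |U|=5: {5,6,7,8,9}:1
  |U|=6: {4,5,6,7,8,9}:1
  |U|=7: {2,4,5,6,7,8,9}:1  {3,4,5,6,7,8,9}:1
  |U|=8: {1,2,4,5,6,7,8,9}:1  {2,3,4,5,6,7,8,9}:2
  start at 0(b): 3
  start at 3(c): 1
sum over floor = 4

4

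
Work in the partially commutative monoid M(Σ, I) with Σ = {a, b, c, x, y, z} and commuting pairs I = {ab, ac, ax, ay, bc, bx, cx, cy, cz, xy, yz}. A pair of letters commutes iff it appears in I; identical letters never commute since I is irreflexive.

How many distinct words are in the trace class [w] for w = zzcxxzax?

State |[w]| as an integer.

0(z) covers ∅
1(z) covers 0:z
2(c) covers ∅
3(x) covers 1:z
4(x) covers 3:x
5(z) covers 4:x
6(a) covers 5:z
7(x) covers 5:z
floor of heap: 0:z, 2:c
completions by unplaced set U, small U first (add the entries for U minus each lowest piece of U):
  |U|=1: {2}:1  {6}:1  {7}:1
  |U|=2: {2,6}:2  {2,7}:2  {6,7}:2
  |U|=3: {2,6,7}:6  {5,6,7}:2
  |U|=4: {2,5,6,7}:8  {4,5,6,7}:2
  |U|=5: {2,4,5,6,7}:10  {3,4,5,6,7}:2
  |U|=6: {1,3,4,5,6,7}:2  {2,3,4,5,6,7}:12
  start at 0(z): 14
  start at 2(c): 2
sum over floor = 16

16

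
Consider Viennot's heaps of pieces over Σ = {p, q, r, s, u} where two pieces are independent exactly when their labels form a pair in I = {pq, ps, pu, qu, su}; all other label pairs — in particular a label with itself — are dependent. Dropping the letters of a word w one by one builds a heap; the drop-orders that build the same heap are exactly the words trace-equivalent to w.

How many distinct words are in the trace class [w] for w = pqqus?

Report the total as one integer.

drop 0:p onto floor
drop 1:q onto floor
drop 2:q onto {1:q}
drop 3:u onto floor
drop 4:s onto {2:q}
ground layer = {0:p, 1:q, 3:u}
drop-orders for the pieces not yet dropped (sum over which currently-grounded one goes next):
  1 to go: {0} 1  {3} 1  {4} 1
  2 to go: {0,3} 2  {0,4} 2  {2,4} 1  {3,4} 2
  3 to go: {0,2,4} 3  {0,3,4} 6  {1,2,4} 1  {2,3,4} 3
  if 0:p drops first: 4 orders
  if 1:q drops first: 12 orders
  if 3:u drops first: 4 orders
heap linearizations: 20

20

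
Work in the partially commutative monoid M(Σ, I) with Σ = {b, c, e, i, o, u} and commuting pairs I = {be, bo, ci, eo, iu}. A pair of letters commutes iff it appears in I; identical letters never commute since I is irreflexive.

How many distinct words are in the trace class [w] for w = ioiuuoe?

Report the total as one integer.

0(i) covers ∅
1(o) covers 0:i
2(i) covers 1:o
3(u) covers 1:o
4(u) covers 3:u
5(o) covers 2:i, 4:u
6(e) covers 2:i, 4:u
floor of heap: 0:i
completions by unplaced set U, small U first (add the entries for U minus each lowest piece of U):
  |U|=1: {5}:1  {6}:1
  |U|=2: {5,6}:2
  |U|=3: {2,5,6}:2  {4,5,6}:2
  |U|=4: {2,4,5,6}:4  {3,4,5,6}:2
  |U|=5: {2,3,4,5,6}:6
  start at 0(i): 6

6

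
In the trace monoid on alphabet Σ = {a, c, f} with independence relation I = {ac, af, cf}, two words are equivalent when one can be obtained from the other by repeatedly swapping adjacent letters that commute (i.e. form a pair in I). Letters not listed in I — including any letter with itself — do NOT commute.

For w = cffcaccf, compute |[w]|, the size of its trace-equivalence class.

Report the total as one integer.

piece 0:c — minimal
piece 1:f — minimal
piece 2:f rests on {1:f}
piece 3:c rests on {0:c}
piece 4:a — minimal
piece 5:c rests on {3:c}
piece 6:c rests on {5:c}
piece 7:f rests on {2:f}
minimal pieces: {0:c, 1:f, 4:a}
ways to finish when only these pieces remain (= sum over removing one remaining piece with nothing left below it):
  1 left: {4}→1  {6}→1  {7}→1
  2 left: {2,7}→1  {4,6}→2  {4,7}→2  {5,6}→1  {6,7}→2
  3 left: {1,2,7}→1  {2,4,7}→3  {2,6,7}→3  {3,5,6}→1  {4,5,6}→3  {4,6,7}→6  {5,6,7}→3
  4 left: {0,3,5,6}→1  {1,2,4,7}→4  {1,2,6,7}→4  {2,4,6,7}→12  {2,5,6,7}→6  {3,4,5,6}→4  {3,5,6,7}→4  {4,5,6,7}→12
  5 left: {0,3,4,5,6}→5  {0,3,5,6,7}→5  {1,2,4,6,7}→20  {1,2,5,6,7}→10  {2,3,5,6,7}→10  {2,4,5,6,7}→30  {3,4,5,6,7}→20
  6 left: {0,2,3,5,6,7}→15  {0,3,4,5,6,7}→30  {1,2,3,5,6,7}→20  {1,2,4,5,6,7}→60  {2,3,4,5,6,7}→60
  placing 0:c first → 140 extensions
  placing 1:f first → 105 extensions
  placing 4:a first → 35 extensions
total linear extensions = 280

280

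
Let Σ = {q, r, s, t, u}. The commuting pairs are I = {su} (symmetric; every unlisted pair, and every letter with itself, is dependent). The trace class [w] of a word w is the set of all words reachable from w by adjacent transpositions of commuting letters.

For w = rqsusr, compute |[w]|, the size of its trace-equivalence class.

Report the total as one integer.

3

0(r) covers ∅
1(q) covers 0:r
2(s) covers 1:q
3(u) covers 1:q
4(s) covers 2:s
5(r) covers 3:u, 4:s
floor of heap: 0:r
completions by unplaced set U, small U first (add the entries for U minus each lowest piece of U):
  |U|=1: {5}:1
  |U|=2: {3,5}:1  {4,5}:1
  |U|=3: {2,4,5}:1  {3,4,5}:2
  |U|=4: {2,3,4,5}:3
  start at 0(r): 3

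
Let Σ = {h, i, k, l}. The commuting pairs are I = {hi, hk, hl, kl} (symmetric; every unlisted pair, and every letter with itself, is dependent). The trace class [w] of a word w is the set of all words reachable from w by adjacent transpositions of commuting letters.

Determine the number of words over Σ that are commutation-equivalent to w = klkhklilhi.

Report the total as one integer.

0(k) covers ∅
1(l) covers ∅
2(k) covers 0:k
3(h) covers ∅
4(k) covers 2:k
5(l) covers 1:l
6(i) covers 4:k, 5:l
7(l) covers 6:i
8(h) covers 3:h
9(i) covers 7:l
floor of heap: 0:k, 1:l, 3:h
completions by unplaced set U, small U first (add the entries for U minus each lowest piece of U):
  |U|=1: {8}:1  {9}:1
  |U|=2: {3,8}:1  {7,9}:1  {8,9}:2
  |U|=3: {3,8,9}:3  {6,7,9}:1  {7,8,9}:3
  |U|=4: {3,7,8,9}:6  {4,6,7,9}:1  {5,6,7,9}:1  {6,7,8,9}:4
  |U|=5: {1,5,6,7,9}:1  {2,4,6,7,9}:1  {3,6,7,8,9}:10  {4,5,6,7,9}:2  {4,6,7,8,9}:5  {5,6,7,8,9}:5
  |U|=6: {0,2,4,6,7,9}:1  {1,4,5,6,7,9}:3  {1,5,6,7,8,9}:6  {2,4,5,6,7,9}:3  {2,4,6,7,8,9}:6  {3,4,6,7,8,9}:15  {3,5,6,7,8,9}:15  {4,5,6,7,8,9}:12
  |U|=7: {0,2,4,5,6,7,9}:4  {0,2,4,6,7,8,9}:7  {1,2,4,5,6,7,9}:6  {1,3,5,6,7,8,9}:21  {1,4,5,6,7,8,9}:21  {2,3,4,6,7,8,9}:21  {2,4,5,6,7,8,9}:21  {3,4,5,6,7,8,9}:42
  |U|=8: {0,1,2,4,5,6,7,9}:10  {0,2,3,4,6,7,8,9}:28  {0,2,4,5,6,7,8,9}:32  {1,2,4,5,6,7,8,9}:48  {1,3,4,5,6,7,8,9}:84  {2,3,4,5,6,7,8,9}:84
  start at 0(k): 216
  start at 1(l): 144
  start at 3(h): 90
sum over floor = 450

450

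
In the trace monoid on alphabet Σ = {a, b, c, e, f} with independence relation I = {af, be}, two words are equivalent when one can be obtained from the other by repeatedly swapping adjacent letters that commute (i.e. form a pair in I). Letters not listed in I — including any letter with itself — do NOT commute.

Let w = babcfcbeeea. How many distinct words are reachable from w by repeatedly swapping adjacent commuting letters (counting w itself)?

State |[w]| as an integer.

4

drop 0:b onto floor
drop 1:a onto {0:b}
drop 2:b onto {1:a}
drop 3:c onto {2:b}
drop 4:f onto {3:c}
drop 5:c onto {4:f}
drop 6:b onto {5:c}
drop 7:e onto {5:c}
drop 8:e onto {7:e}
drop 9:e onto {8:e}
drop 10:a onto {6:b, 9:e}
ground layer = {0:b}
drop-orders for the pieces not yet dropped (sum over which currently-grounded one goes next):
  1 to go: {10} 1
  2 to go: {6,10} 1  {9,10} 1
  3 to go: {6,9,10} 2  {8,9,10} 1
  4 to go: {6,8,9,10} 3  {7,8,9,10} 1
  5 to go: {6,7,8,9,10} 4
  6 to go: {5,6,7,8,9,10} 4
  7 to go: {4,5,6,7,8,9,10} 4
  8 to go: {3,4,5,6,7,8,9,10} 4
  9 to go: {2,3,4,5,6,7,8,9,10} 4
  if 0:b drops first: 4 orders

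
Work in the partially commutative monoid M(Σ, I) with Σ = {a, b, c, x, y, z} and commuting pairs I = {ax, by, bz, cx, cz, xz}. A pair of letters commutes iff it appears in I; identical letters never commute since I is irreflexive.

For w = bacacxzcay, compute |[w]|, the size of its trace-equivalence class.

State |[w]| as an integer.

24

drop 0:b onto floor
drop 1:a onto {0:b}
drop 2:c onto {1:a}
drop 3:a onto {2:c}
drop 4:c onto {3:a}
drop 5:x onto {0:b}
drop 6:z onto {3:a}
drop 7:c onto {4:c}
drop 8:a onto {6:z, 7:c}
drop 9:y onto {5:x, 8:a}
ground layer = {0:b}
drop-orders for the pieces not yet dropped (sum over which currently-grounded one goes next):
  1 to go: {9} 1
  2 to go: {5,9} 1  {8,9} 1
  3 to go: {5,8,9} 2  {6,8,9} 1  {7,8,9} 1
  4 to go: {4,7,8,9} 1  {5,6,8,9} 3  {5,7,8,9} 3  {6,7,8,9} 2
  5 to go: {4,5,7,8,9} 4  {4,6,7,8,9} 3  {5,6,7,8,9} 8
  6 to go: {3,4,6,7,8,9} 3  {4,5,6,7,8,9} 15
  7 to go: {2,3,4,6,7,8,9} 3  {3,4,5,6,7,8,9} 18
  8 to go: {1,2,3,4,6,7,8,9} 3  {2,3,4,5,6,7,8,9} 21
  if 0:b drops first: 24 orders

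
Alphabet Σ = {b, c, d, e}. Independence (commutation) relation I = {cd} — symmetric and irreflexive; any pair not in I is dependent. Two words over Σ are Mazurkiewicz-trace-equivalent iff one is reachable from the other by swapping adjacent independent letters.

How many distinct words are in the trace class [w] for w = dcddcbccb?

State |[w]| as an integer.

10

#0=d has no predecessor
#1=c has no predecessor
#2=d depends on [0:d]
#3=d depends on [2:d]
#4=c depends on [1:c]
#5=b depends on [3:d, 4:c]
#6=c depends on [5:b]
#7=c depends on [6:c]
#8=b depends on [7:c]
sources: [0:d, 1:c]
N(rest) = Σ N(rest − s) over sources s of rest; N(one piece) = 1:
  size 1 → [8]=1
  size 2 → [7,8]=1
  size 3 → [6,7,8]=1
  size 4 → [5,6,7,8]=1
  size 5 → [3,5,6,7,8]=1  [4,5,6,7,8]=1
  size 6 → [1,4,5,6,7,8]=1  [2,3,5,6,7,8]=1  [3,4,5,6,7,8]=2
  size 7 → [0,2,3,5,6,7,8]=1  [1,3,4,5,6,7,8]=3  [2,3,4,5,6,7,8]=3
  first=0(d) contributes 6
  first=1(c) contributes 4
|[w]| = 10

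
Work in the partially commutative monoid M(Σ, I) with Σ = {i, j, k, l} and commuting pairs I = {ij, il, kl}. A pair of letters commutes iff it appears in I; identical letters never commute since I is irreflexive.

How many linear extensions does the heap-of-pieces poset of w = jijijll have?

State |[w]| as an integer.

drop 0:j onto floor
drop 1:i onto floor
drop 2:j onto {0:j}
drop 3:i onto {1:i}
drop 4:j onto {2:j}
drop 5:l onto {4:j}
drop 6:l onto {5:l}
ground layer = {0:j, 1:i}
drop-orders for the pieces not yet dropped (sum over which currently-grounded one goes next):
  1 to go: {3} 1  {6} 1
  2 to go: {1,3} 1  {3,6} 2  {5,6} 1
  3 to go: {1,3,6} 3  {3,5,6} 3  {4,5,6} 1
  4 to go: {1,3,5,6} 6  {2,4,5,6} 1  {3,4,5,6} 4
  5 to go: {0,2,4,5,6} 1  {1,3,4,5,6} 10  {2,3,4,5,6} 5
  if 0:j drops first: 15 orders
  if 1:i drops first: 6 orders
heap linearizations: 21

21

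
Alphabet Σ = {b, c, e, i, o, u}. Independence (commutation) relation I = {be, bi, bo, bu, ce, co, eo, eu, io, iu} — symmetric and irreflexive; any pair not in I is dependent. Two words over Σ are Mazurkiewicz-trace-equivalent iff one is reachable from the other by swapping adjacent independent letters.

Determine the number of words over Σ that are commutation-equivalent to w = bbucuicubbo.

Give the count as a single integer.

piece 0:b — minimal
piece 1:b rests on {0:b}
piece 2:u — minimal
piece 3:c rests on {1:b, 2:u}
piece 4:u rests on {3:c}
piece 5:i rests on {3:c}
piece 6:c rests on {4:u, 5:i}
piece 7:u rests on {6:c}
piece 8:b rests on {6:c}
piece 9:b rests on {8:b}
piece 10:o rests on {7:u}
minimal pieces: {0:b, 2:u}
ways to finish when only these pieces remain (= sum over removing one remaining piece with nothing left below it):
  1 left: {9}→1  {10}→1
  2 left: {7,10}→1  {8,9}→1  {9,10}→2
  3 left: {7,9,10}→3  {8,9,10}→3
  4 left: {7,8,9,10}→6
  5 left: {6,7,8,9,10}→6
  6 left: {4,6,7,8,9,10}→6  {5,6,7,8,9,10}→6
  7 left: {4,5,6,7,8,9,10}→12
  8 left: {3,4,5,6,7,8,9,10}→12
  9 left: {1,3,4,5,6,7,8,9,10}→12  {2,3,4,5,6,7,8,9,10}→12
  placing 0:b first → 24 extensions
  placing 2:u first → 12 extensions
total linear extensions = 36

36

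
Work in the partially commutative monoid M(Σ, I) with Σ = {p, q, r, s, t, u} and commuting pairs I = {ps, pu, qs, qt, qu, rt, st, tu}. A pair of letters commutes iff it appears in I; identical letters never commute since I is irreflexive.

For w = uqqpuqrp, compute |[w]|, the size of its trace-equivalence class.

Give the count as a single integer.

15

#0=u has no predecessor
#1=q has no predecessor
#2=q depends on [1:q]
#3=p depends on [2:q]
#4=u depends on [0:u]
#5=q depends on [3:p]
#6=r depends on [4:u, 5:q]
#7=p depends on [6:r]
sources: [0:u, 1:q]
N(rest) = Σ N(rest − s) over sources s of rest; N(one piece) = 1:
  size 1 → [7]=1
  size 2 → [6,7]=1
  size 3 → [4,6,7]=1  [5,6,7]=1
  size 4 → [0,4,6,7]=1  [3,5,6,7]=1  [4,5,6,7]=2
  size 5 → [0,4,5,6,7]=3  [2,3,5,6,7]=1  [3,4,5,6,7]=3
  size 6 → [0,3,4,5,6,7]=6  [1,2,3,5,6,7]=1  [2,3,4,5,6,7]=4
  first=0(u) contributes 5
  first=1(q) contributes 10
|[w]| = 15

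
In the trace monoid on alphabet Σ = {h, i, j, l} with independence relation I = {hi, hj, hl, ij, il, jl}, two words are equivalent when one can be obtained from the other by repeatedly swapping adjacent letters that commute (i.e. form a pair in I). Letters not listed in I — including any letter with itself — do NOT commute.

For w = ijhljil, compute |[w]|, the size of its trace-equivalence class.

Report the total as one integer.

piece 0:i — minimal
piece 1:j — minimal
piece 2:h — minimal
piece 3:l — minimal
piece 4:j rests on {1:j}
piece 5:i rests on {0:i}
piece 6:l rests on {3:l}
minimal pieces: {0:i, 1:j, 2:h, 3:l}
ways to finish when only these pieces remain (= sum over removing one remaining piece with nothing left below it):
  1 left: {2}→1  {4}→1  {5}→1  {6}→1
  2 left: {0,5}→1  {1,4}→1  {2,4}→2  {2,5}→2  {2,6}→2  {3,6}→1  {4,5}→2  {4,6}→2  {5,6}→2
  3 left: {0,2,5}→3  {0,4,5}→3  {0,5,6}→3  {1,2,4}→3  {1,4,5}→3  {1,4,6}→3  {2,3,6}→3  {2,4,5}→6  {2,4,6}→6  {2,5,6}→6  {3,4,6}→3  {3,5,6}→3  {4,5,6}→6
  4 left: {0,1,4,5}→6  {0,2,4,5}→12  {0,2,5,6}→12  {0,3,5,6}→6  {0,4,5,6}→12  {1,2,4,5}→12  {1,2,4,6}→12  {1,3,4,6}→6  {1,4,5,6}→12  {2,3,4,6}→12  {2,3,5,6}→12  {2,4,5,6}→24  {3,4,5,6}→12
  5 left: {0,1,2,4,5}→30  {0,1,4,5,6}→30  {0,2,3,5,6}→30  {0,2,4,5,6}→60  {0,3,4,5,6}→30  {1,2,3,4,6}→30  {1,2,4,5,6}→60  {1,3,4,5,6}→30  {2,3,4,5,6}→60
  placing 0:i first → 180 extensions
  placing 1:j first → 180 extensions
  placing 2:h first → 90 extensions
  placing 3:l first → 180 extensions
total linear extensions = 630

630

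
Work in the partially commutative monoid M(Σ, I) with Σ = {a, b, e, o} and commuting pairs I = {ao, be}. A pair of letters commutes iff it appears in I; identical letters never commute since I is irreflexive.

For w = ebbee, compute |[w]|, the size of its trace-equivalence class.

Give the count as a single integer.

0(e) covers ∅
1(b) covers ∅
2(b) covers 1:b
3(e) covers 0:e
4(e) covers 3:e
floor of heap: 0:e, 1:b
completions by unplaced set U, small U first (add the entries for U minus each lowest piece of U):
  |U|=1: {2}:1  {4}:1
  |U|=2: {1,2}:1  {2,4}:2  {3,4}:1
  |U|=3: {0,3,4}:1  {1,2,4}:3  {2,3,4}:3
  start at 0(e): 6
  start at 1(b): 4
sum over floor = 10

10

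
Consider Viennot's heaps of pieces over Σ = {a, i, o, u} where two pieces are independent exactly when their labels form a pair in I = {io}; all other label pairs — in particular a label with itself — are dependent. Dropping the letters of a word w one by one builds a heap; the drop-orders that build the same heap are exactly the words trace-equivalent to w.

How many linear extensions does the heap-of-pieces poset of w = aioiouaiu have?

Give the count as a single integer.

6

#0=a has no predecessor
#1=i depends on [0:a]
#2=o depends on [0:a]
#3=i depends on [1:i]
#4=o depends on [2:o]
#5=u depends on [3:i, 4:o]
#6=a depends on [5:u]
#7=i depends on [6:a]
#8=u depends on [7:i]
sources: [0:a]
N(rest) = Σ N(rest − s) over sources s of rest; N(one piece) = 1:
  size 1 → [8]=1
  size 2 → [7,8]=1
  size 3 → [6,7,8]=1
  size 4 → [5,6,7,8]=1
  size 5 → [3,5,6,7,8]=1  [4,5,6,7,8]=1
  size 6 → [1,3,5,6,7,8]=1  [2,4,5,6,7,8]=1  [3,4,5,6,7,8]=2
  size 7 → [1,3,4,5,6,7,8]=3  [2,3,4,5,6,7,8]=3
  first=0(a) contributes 6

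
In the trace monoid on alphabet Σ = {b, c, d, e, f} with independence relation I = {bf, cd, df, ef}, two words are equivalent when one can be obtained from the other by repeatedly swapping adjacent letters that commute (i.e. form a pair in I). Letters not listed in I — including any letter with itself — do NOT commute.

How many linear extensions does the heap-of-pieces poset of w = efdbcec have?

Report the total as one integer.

4

0(e) covers ∅
1(f) covers ∅
2(d) covers 0:e
3(b) covers 2:d
4(c) covers 1:f, 3:b
5(e) covers 4:c
6(c) covers 5:e
floor of heap: 0:e, 1:f
completions by unplaced set U, small U first (add the entries for U minus each lowest piece of U):
  |U|=1: {6}:1
  |U|=2: {5,6}:1
  |U|=3: {4,5,6}:1
  |U|=4: {1,4,5,6}:1  {3,4,5,6}:1
  |U|=5: {1,3,4,5,6}:2  {2,3,4,5,6}:1
  start at 0(e): 3
  start at 1(f): 1
sum over floor = 4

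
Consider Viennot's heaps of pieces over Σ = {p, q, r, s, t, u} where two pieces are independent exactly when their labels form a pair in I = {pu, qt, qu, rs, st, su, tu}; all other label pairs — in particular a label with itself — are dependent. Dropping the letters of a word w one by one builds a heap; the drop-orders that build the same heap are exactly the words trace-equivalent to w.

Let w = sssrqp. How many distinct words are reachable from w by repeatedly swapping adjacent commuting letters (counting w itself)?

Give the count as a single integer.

4

piece 0:s — minimal
piece 1:s rests on {0:s}
piece 2:s rests on {1:s}
piece 3:r — minimal
piece 4:q rests on {2:s, 3:r}
piece 5:p rests on {4:q}
minimal pieces: {0:s, 3:r}
ways to finish when only these pieces remain (= sum over removing one remaining piece with nothing left below it):
  1 left: {5}→1
  2 left: {4,5}→1
  3 left: {2,4,5}→1  {3,4,5}→1
  4 left: {1,2,4,5}→1  {2,3,4,5}→2
  placing 0:s first → 3 extensions
  placing 3:r first → 1 extensions
total linear extensions = 4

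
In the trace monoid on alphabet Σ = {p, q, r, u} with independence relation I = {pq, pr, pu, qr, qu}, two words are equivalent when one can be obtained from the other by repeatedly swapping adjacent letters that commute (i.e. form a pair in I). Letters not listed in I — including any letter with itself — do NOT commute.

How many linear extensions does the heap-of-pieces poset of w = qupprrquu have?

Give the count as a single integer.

756

piece 0:q — minimal
piece 1:u — minimal
piece 2:p — minimal
piece 3:p rests on {2:p}
piece 4:r rests on {1:u}
piece 5:r rests on {4:r}
piece 6:q rests on {0:q}
piece 7:u rests on {5:r}
piece 8:u rests on {7:u}
minimal pieces: {0:q, 1:u, 2:p}
ways to finish when only these pieces remain (= sum over removing one remaining piece with nothing left below it):
  1 left: {3}→1  {6}→1  {8}→1
  2 left: {0,6}→1  {2,3}→1  {3,6}→2  {3,8}→2  {6,8}→2  {7,8}→1
  3 left: {0,3,6}→3  {0,6,8}→3  {2,3,6}→3  {2,3,8}→3  {3,6,8}→6  {3,7,8}→3  {5,7,8}→1  {6,7,8}→3
  4 left: {0,2,3,6}→6  {0,3,6,8}→12  {0,6,7,8}→6  {2,3,6,8}→12  {2,3,7,8}→6  {3,5,7,8}→4  {3,6,7,8}→12  {4,5,7,8}→1  {5,6,7,8}→4
  5 left: {0,2,3,6,8}→30  {0,3,6,7,8}→30  {0,5,6,7,8}→10  {1,4,5,7,8}→1  {2,3,5,7,8}→10  {2,3,6,7,8}→30  {3,4,5,7,8}→5  {3,5,6,7,8}→20  {4,5,6,7,8}→5
  6 left: {0,2,3,6,7,8}→90  {0,3,5,6,7,8}→60  {0,4,5,6,7,8}→15  {1,3,4,5,7,8}→6  {1,4,5,6,7,8}→6  {2,3,4,5,7,8}→15  {2,3,5,6,7,8}→60  {3,4,5,6,7,8}→30
  7 left: {0,1,4,5,6,7,8}→21  {0,2,3,5,6,7,8}→210  {0,3,4,5,6,7,8}→105  {1,2,3,4,5,7,8}→21  {1,3,4,5,6,7,8}→42  {2,3,4,5,6,7,8}→105
  placing 0:q first → 168 extensions
  placing 1:u first → 420 extensions
  placing 2:p first → 168 extensions
total linear extensions = 756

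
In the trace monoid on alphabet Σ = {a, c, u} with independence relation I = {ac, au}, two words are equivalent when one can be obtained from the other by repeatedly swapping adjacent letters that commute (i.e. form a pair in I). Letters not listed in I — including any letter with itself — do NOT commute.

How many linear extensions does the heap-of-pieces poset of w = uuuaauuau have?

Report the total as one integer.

piece 0:u — minimal
piece 1:u rests on {0:u}
piece 2:u rests on {1:u}
piece 3:a — minimal
piece 4:a rests on {3:a}
piece 5:u rests on {2:u}
piece 6:u rests on {5:u}
piece 7:a rests on {4:a}
piece 8:u rests on {6:u}
minimal pieces: {0:u, 3:a}
ways to finish when only these pieces remain (= sum over removing one remaining piece with nothing left below it):
  1 left: {7}→1  {8}→1
  2 left: {4,7}→1  {6,8}→1  {7,8}→2
  3 left: {3,4,7}→1  {4,7,8}→3  {5,6,8}→1  {6,7,8}→3
  4 left: {2,5,6,8}→1  {3,4,7,8}→4  {4,6,7,8}→6  {5,6,7,8}→4
  5 left: {1,2,5,6,8}→1  {2,5,6,7,8}→5  {3,4,6,7,8}→10  {4,5,6,7,8}→10
  6 left: {0,1,2,5,6,8}→1  {1,2,5,6,7,8}→6  {2,4,5,6,7,8}→15  {3,4,5,6,7,8}→20
  7 left: {0,1,2,5,6,7,8}→7  {1,2,4,5,6,7,8}→21  {2,3,4,5,6,7,8}→35
  placing 0:u first → 56 extensions
  placing 3:a first → 28 extensions
total linear extensions = 84

84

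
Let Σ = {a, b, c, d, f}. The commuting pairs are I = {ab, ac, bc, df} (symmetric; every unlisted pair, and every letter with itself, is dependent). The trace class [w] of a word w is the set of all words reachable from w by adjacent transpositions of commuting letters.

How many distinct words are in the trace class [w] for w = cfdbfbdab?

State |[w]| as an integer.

drop 0:c onto floor
drop 1:f onto {0:c}
drop 2:d onto {0:c}
drop 3:b onto {1:f, 2:d}
drop 4:f onto {3:b}
drop 5:b onto {4:f}
drop 6:d onto {5:b}
drop 7:a onto {6:d}
drop 8:b onto {6:d}
ground layer = {0:c}
drop-orders for the pieces not yet dropped (sum over which currently-grounded one goes next):
  1 to go: {7} 1  {8} 1
  2 to go: {7,8} 2
  3 to go: {6,7,8} 2
  4 to go: {5,6,7,8} 2
  5 to go: {4,5,6,7,8} 2
  6 to go: {3,4,5,6,7,8} 2
  7 to go: {1,3,4,5,6,7,8} 2  {2,3,4,5,6,7,8} 2
  if 0:c drops first: 4 orders

4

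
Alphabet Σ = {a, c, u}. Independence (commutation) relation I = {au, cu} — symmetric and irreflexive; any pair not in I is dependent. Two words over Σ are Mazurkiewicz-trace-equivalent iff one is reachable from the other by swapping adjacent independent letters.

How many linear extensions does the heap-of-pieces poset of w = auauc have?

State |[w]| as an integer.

drop 0:a onto floor
drop 1:u onto floor
drop 2:a onto {0:a}
drop 3:u onto {1:u}
drop 4:c onto {2:a}
ground layer = {0:a, 1:u}
drop-orders for the pieces not yet dropped (sum over which currently-grounded one goes next):
  1 to go: {3} 1  {4} 1
  2 to go: {1,3} 1  {2,4} 1  {3,4} 2
  3 to go: {0,2,4} 1  {1,3,4} 3  {2,3,4} 3
  if 0:a drops first: 6 orders
  if 1:u drops first: 4 orders
heap linearizations: 10

10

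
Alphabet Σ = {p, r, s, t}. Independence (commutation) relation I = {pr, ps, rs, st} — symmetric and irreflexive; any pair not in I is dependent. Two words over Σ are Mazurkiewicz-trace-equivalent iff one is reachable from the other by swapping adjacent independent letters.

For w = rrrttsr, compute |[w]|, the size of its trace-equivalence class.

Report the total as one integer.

piece 0:r — minimal
piece 1:r rests on {0:r}
piece 2:r rests on {1:r}
piece 3:t rests on {2:r}
piece 4:t rests on {3:t}
piece 5:s — minimal
piece 6:r rests on {4:t}
minimal pieces: {0:r, 5:s}
ways to finish when only these pieces remain (= sum over removing one remaining piece with nothing left below it):
  1 left: {5}→1  {6}→1
  2 left: {4,6}→1  {5,6}→2
  3 left: {3,4,6}→1  {4,5,6}→3
  4 left: {2,3,4,6}→1  {3,4,5,6}→4
  5 left: {1,2,3,4,6}→1  {2,3,4,5,6}→5
  placing 0:r first → 6 extensions
  placing 5:s first → 1 extensions
total linear extensions = 7

7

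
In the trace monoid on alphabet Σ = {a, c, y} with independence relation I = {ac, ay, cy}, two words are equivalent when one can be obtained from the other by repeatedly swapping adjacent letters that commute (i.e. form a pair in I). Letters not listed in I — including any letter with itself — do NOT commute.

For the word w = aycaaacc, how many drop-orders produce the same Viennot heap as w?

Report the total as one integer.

0(a) covers ∅
1(y) covers ∅
2(c) covers ∅
3(a) covers 0:a
4(a) covers 3:a
5(a) covers 4:a
6(c) covers 2:c
7(c) covers 6:c
floor of heap: 0:a, 1:y, 2:c
completions by unplaced set U, small U first (add the entries for U minus each lowest piece of U):
  |U|=1: {1}:1  {5}:1  {7}:1
  |U|=2: {1,5}:2  {1,7}:2  {4,5}:1  {5,7}:2  {6,7}:1
  |U|=3: {1,4,5}:3  {1,5,7}:6  {1,6,7}:3  {2,6,7}:1  {3,4,5}:1  {4,5,7}:3  {5,6,7}:3
  |U|=4: {0,3,4,5}:1  {1,2,6,7}:4  {1,3,4,5}:4  {1,4,5,7}:12  {1,5,6,7}:12  {2,5,6,7}:4  {3,4,5,7}:4  {4,5,6,7}:6
  |U|=5: {0,1,3,4,5}:5  {0,3,4,5,7}:5  {1,2,5,6,7}:20  {1,3,4,5,7}:20  {1,4,5,6,7}:30  {2,4,5,6,7}:10  {3,4,5,6,7}:10
  |U|=6: {0,1,3,4,5,7}:30  {0,3,4,5,6,7}:15  {1,2,4,5,6,7}:60  {1,3,4,5,6,7}:60  {2,3,4,5,6,7}:20
  start at 0(a): 140
  start at 1(y): 35
  start at 2(c): 105
sum over floor = 280

280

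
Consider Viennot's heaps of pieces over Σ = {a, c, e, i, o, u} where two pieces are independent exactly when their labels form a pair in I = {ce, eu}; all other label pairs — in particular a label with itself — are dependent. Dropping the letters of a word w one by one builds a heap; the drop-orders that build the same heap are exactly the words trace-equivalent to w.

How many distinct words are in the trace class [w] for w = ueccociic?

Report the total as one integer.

4

piece 0:u — minimal
piece 1:e — minimal
piece 2:c rests on {0:u}
piece 3:c rests on {2:c}
piece 4:o rests on {1:e, 3:c}
piece 5:c rests on {4:o}
piece 6:i rests on {5:c}
piece 7:i rests on {6:i}
piece 8:c rests on {7:i}
minimal pieces: {0:u, 1:e}
ways to finish when only these pieces remain (= sum over removing one remaining piece with nothing left below it):
  1 left: {8}→1
  2 left: {7,8}→1
  3 left: {6,7,8}→1
  4 left: {5,6,7,8}→1
  5 left: {4,5,6,7,8}→1
  6 left: {1,4,5,6,7,8}→1  {3,4,5,6,7,8}→1
  7 left: {1,3,4,5,6,7,8}→2  {2,3,4,5,6,7,8}→1
  placing 0:u first → 3 extensions
  placing 1:e first → 1 extensions
total linear extensions = 4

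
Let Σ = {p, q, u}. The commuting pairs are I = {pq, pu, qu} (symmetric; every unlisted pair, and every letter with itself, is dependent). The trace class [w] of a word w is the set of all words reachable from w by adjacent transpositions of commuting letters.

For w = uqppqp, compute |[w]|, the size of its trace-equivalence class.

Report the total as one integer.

#0=u has no predecessor
#1=q has no predecessor
#2=p has no predecessor
#3=p depends on [2:p]
#4=q depends on [1:q]
#5=p depends on [3:p]
sources: [0:u, 1:q, 2:p]
N(rest) = Σ N(rest − s) over sources s of rest; N(one piece) = 1:
  size 1 → [0]=1  [4]=1  [5]=1
  size 2 → [0,4]=2  [0,5]=2  [1,4]=1  [3,5]=1  [4,5]=2
  size 3 → [0,1,4]=3  [0,3,5]=3  [0,4,5]=6  [1,4,5]=3  [2,3,5]=1  [3,4,5]=3
  size 4 → [0,1,4,5]=12  [0,2,3,5]=4  [0,3,4,5]=12  [1,3,4,5]=6  [2,3,4,5]=4
  first=0(u) contributes 10
  first=1(q) contributes 20
  first=2(p) contributes 30
|[w]| = 60

60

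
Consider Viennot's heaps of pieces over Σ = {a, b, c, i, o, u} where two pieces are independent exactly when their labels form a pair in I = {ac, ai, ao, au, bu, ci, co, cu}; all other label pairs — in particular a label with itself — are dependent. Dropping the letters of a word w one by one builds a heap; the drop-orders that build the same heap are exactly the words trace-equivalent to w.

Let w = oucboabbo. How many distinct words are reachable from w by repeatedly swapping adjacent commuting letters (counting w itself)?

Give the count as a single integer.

#0=o has no predecessor
#1=u depends on [0:o]
#2=c has no predecessor
#3=b depends on [0:o, 2:c]
#4=o depends on [1:u, 3:b]
#5=a depends on [3:b]
#6=b depends on [4:o, 5:a]
#7=b depends on [6:b]
#8=o depends on [7:b]
sources: [0:o, 2:c]
N(rest) = Σ N(rest − s) over sources s of rest; N(one piece) = 1:
  size 1 → [8]=1
  size 2 → [7,8]=1
  size 3 → [6,7,8]=1
  size 4 → [4,6,7,8]=1  [5,6,7,8]=1
  size 5 → [1,4,6,7,8]=1  [4,5,6,7,8]=2
  size 6 → [1,4,5,6,7,8]=3  [3,4,5,6,7,8]=2
  size 7 → [1,3,4,5,6,7,8]=5  [2,3,4,5,6,7,8]=2
  first=0(o) contributes 7
  first=2(c) contributes 5
|[w]| = 12

12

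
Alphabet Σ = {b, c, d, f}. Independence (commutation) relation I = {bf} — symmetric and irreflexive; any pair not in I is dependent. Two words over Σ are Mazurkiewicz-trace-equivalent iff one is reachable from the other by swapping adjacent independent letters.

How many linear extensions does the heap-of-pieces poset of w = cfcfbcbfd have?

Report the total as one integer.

#0=c has no predecessor
#1=f depends on [0:c]
#2=c depends on [1:f]
#3=f depends on [2:c]
#4=b depends on [2:c]
#5=c depends on [3:f, 4:b]
#6=b depends on [5:c]
#7=f depends on [5:c]
#8=d depends on [6:b, 7:f]
sources: [0:c]
N(rest) = Σ N(rest − s) over sources s of rest; N(one piece) = 1:
  size 1 → [8]=1
  size 2 → [6,8]=1  [7,8]=1
  size 3 → [6,7,8]=2
  size 4 → [5,6,7,8]=2
  size 5 → [3,5,6,7,8]=2  [4,5,6,7,8]=2
  size 6 → [3,4,5,6,7,8]=4
  size 7 → [2,3,4,5,6,7,8]=4
  first=0(c) contributes 4

4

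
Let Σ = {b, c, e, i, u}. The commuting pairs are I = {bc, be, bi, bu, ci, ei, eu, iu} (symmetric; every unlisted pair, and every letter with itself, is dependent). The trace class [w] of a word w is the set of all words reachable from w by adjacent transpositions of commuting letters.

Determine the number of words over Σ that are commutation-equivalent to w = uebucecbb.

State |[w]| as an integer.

252

0(u) covers ∅
1(e) covers ∅
2(b) covers ∅
3(u) covers 0:u
4(c) covers 1:e, 3:u
5(e) covers 4:c
6(c) covers 5:e
7(b) covers 2:b
8(b) covers 7:b
floor of heap: 0:u, 1:e, 2:b
completions by unplaced set U, small U first (add the entries for U minus each lowest piece of U):
  |U|=1: {6}:1  {8}:1
  |U|=2: {5,6}:1  {6,8}:2  {7,8}:1
  |U|=3: {2,7,8}:1  {4,5,6}:1  {5,6,8}:3  {6,7,8}:3
  |U|=4: {1,4,5,6}:1  {2,6,7,8}:4  {3,4,5,6}:1  {4,5,6,8}:4  {5,6,7,8}:6
  |U|=5: {0,3,4,5,6}:1  {1,3,4,5,6}:2  {1,4,5,6,8}:5  {2,5,6,7,8}:10  {3,4,5,6,8}:5  {4,5,6,7,8}:10
  |U|=6: {0,1,3,4,5,6}:3  {0,3,4,5,6,8}:6  {1,3,4,5,6,8}:12  {1,4,5,6,7,8}:15  {2,4,5,6,7,8}:20  {3,4,5,6,7,8}:15
  |U|=7: {0,1,3,4,5,6,8}:21  {0,3,4,5,6,7,8}:21  {1,2,4,5,6,7,8}:35  {1,3,4,5,6,7,8}:42  {2,3,4,5,6,7,8}:35
  start at 0(u): 112
  start at 1(e): 56
  start at 2(b): 84
sum over floor = 252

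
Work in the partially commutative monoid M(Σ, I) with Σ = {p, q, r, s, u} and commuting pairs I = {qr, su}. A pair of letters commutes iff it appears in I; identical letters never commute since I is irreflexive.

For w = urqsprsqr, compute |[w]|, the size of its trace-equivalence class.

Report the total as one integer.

piece 0:u — minimal
piece 1:r rests on {0:u}
piece 2:q rests on {0:u}
piece 3:s rests on {1:r, 2:q}
piece 4:p rests on {3:s}
piece 5:r rests on {4:p}
piece 6:s rests on {5:r}
piece 7:q rests on {6:s}
piece 8:r rests on {6:s}
minimal pieces: {0:u}
ways to finish when only these pieces remain (= sum over removing one remaining piece with nothing left below it):
  1 left: {7}→1  {8}→1
  2 left: {7,8}→2
  3 left: {6,7,8}→2
  4 left: {5,6,7,8}→2
  5 left: {4,5,6,7,8}→2
  6 left: {3,4,5,6,7,8}→2
  7 left: {1,3,4,5,6,7,8}→2  {2,3,4,5,6,7,8}→2
  placing 0:u first → 4 extensions

4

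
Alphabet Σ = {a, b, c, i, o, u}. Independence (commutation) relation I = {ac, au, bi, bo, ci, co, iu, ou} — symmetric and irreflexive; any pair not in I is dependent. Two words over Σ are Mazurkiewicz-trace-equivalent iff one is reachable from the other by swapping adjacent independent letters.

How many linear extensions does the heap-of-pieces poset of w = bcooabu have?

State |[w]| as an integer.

#0=b has no predecessor
#1=c depends on [0:b]
#2=o has no predecessor
#3=o depends on [2:o]
#4=a depends on [0:b, 3:o]
#5=b depends on [1:c, 4:a]
#6=u depends on [5:b]
sources: [0:b, 2:o]
N(rest) = Σ N(rest − s) over sources s of rest; N(one piece) = 1:
  size 1 → [6]=1
  size 2 → [5,6]=1
  size 3 → [1,5,6]=1  [4,5,6]=1
  size 4 → [1,4,5,6]=2  [3,4,5,6]=1
  size 5 → [0,1,4,5,6]=2  [1,3,4,5,6]=3  [2,3,4,5,6]=1
  first=0(b) contributes 4
  first=2(o) contributes 5
|[w]| = 9

9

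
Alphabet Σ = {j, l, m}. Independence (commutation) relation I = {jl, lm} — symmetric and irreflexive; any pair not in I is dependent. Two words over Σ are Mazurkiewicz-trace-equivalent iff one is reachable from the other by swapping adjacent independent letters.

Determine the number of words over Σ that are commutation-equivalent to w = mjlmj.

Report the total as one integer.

0(m) covers ∅
1(j) covers 0:m
2(l) covers ∅
3(m) covers 1:j
4(j) covers 3:m
floor of heap: 0:m, 2:l
completions by unplaced set U, small U first (add the entries for U minus each lowest piece of U):
  |U|=1: {2}:1  {4}:1
  |U|=2: {2,4}:2  {3,4}:1
  |U|=3: {1,3,4}:1  {2,3,4}:3
  start at 0(m): 4
  start at 2(l): 1
sum over floor = 5

5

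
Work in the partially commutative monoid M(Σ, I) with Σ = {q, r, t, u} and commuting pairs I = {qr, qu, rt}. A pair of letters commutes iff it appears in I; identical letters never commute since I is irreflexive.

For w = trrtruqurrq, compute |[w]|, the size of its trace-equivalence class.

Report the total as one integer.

drop 0:t onto floor
drop 1:r onto floor
drop 2:r onto {1:r}
drop 3:t onto {0:t}
drop 4:r onto {2:r}
drop 5:u onto {3:t, 4:r}
drop 6:q onto {3:t}
drop 7:u onto {5:u}
drop 8:r onto {7:u}
drop 9:r onto {8:r}
drop 10:q onto {6:q}
ground layer = {0:t, 1:r}
drop-orders for the pieces not yet dropped (sum over which currently-grounded one goes next):
  1 to go: {9} 1  {10} 1
  2 to go: {6,10} 1  {8,9} 1  {9,10} 2
  3 to go: {6,9,10} 3  {7,8,9} 1  {8,9,10} 3
  4 to go: {5,7,8,9} 1  {6,8,9,10} 6  {7,8,9,10} 4
  5 to go: {4,5,7,8,9} 1  {5,7,8,9,10} 5  {6,7,8,9,10} 10
  6 to go: {2,4,5,7,8,9} 1  {4,5,7,8,9,10} 6  {5,6,7,8,9,10} 15
  7 to go: {1,2,4,5,7,8,9} 1  {2,4,5,7,8,9,10} 7  {3,5,6,7,8,9,10} 15  {4,5,6,7,8,9,10} 21
  8 to go: {0,3,5,6,7,8,9,10} 15  {1,2,4,5,7,8,9,10} 8  {2,4,5,6,7,8,9,10} 28  {3,4,5,6,7,8,9,10} 36
  9 to go: {0,3,4,5,6,7,8,9,10} 51  {1,2,4,5,6,7,8,9,10} 36  {2,3,4,5,6,7,8,9,10} 64
  if 0:t drops first: 100 orders
  if 1:r drops first: 115 orders
heap linearizations: 215

215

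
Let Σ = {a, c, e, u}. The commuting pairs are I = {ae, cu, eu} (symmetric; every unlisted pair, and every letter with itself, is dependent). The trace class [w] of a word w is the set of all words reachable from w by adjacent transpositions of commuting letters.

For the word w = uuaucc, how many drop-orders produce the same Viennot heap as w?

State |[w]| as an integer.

3

drop 0:u onto floor
drop 1:u onto {0:u}
drop 2:a onto {1:u}
drop 3:u onto {2:a}
drop 4:c onto {2:a}
drop 5:c onto {4:c}
ground layer = {0:u}
drop-orders for the pieces not yet dropped (sum over which currently-grounded one goes next):
  1 to go: {3} 1  {5} 1
  2 to go: {3,5} 2  {4,5} 1
  3 to go: {3,4,5} 3
  4 to go: {2,3,4,5} 3
  if 0:u drops first: 3 orders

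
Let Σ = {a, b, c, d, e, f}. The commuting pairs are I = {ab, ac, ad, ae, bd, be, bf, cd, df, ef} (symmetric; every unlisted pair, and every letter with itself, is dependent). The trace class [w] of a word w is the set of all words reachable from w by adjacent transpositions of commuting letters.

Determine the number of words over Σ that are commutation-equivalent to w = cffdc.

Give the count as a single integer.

5

#0=c has no predecessor
#1=f depends on [0:c]
#2=f depends on [1:f]
#3=d has no predecessor
#4=c depends on [2:f]
sources: [0:c, 3:d]
N(rest) = Σ N(rest − s) over sources s of rest; N(one piece) = 1:
  size 1 → [3]=1  [4]=1
  size 2 → [2,4]=1  [3,4]=2
  size 3 → [1,2,4]=1  [2,3,4]=3
  first=0(c) contributes 4
  first=3(d) contributes 1
|[w]| = 5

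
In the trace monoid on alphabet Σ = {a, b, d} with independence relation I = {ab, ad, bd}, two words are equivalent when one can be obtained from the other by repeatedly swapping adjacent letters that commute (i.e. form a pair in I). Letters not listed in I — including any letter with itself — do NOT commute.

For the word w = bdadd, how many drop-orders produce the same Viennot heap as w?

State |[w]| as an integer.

20

#0=b has no predecessor
#1=d has no predecessor
#2=a has no predecessor
#3=d depends on [1:d]
#4=d depends on [3:d]
sources: [0:b, 1:d, 2:a]
N(rest) = Σ N(rest − s) over sources s of rest; N(one piece) = 1:
  size 1 → [0]=1  [2]=1  [4]=1
  size 2 → [0,2]=2  [0,4]=2  [2,4]=2  [3,4]=1
  size 3 → [0,2,4]=6  [0,3,4]=3  [1,3,4]=1  [2,3,4]=3
  first=0(b) contributes 4
  first=1(d) contributes 12
  first=2(a) contributes 4
|[w]| = 20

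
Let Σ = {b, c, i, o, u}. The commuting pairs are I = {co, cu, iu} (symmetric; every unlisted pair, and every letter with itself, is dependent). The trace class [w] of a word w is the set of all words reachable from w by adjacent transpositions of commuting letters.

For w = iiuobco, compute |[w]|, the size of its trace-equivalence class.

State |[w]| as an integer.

6

#0=i has no predecessor
#1=i depends on [0:i]
#2=u has no predecessor
#3=o depends on [1:i, 2:u]
#4=b depends on [3:o]
#5=c depends on [4:b]
#6=o depends on [4:b]
sources: [0:i, 2:u]
N(rest) = Σ N(rest − s) over sources s of rest; N(one piece) = 1:
  size 1 → [5]=1  [6]=1
  size 2 → [5,6]=2
  size 3 → [4,5,6]=2
  size 4 → [3,4,5,6]=2
  size 5 → [1,3,4,5,6]=2  [2,3,4,5,6]=2
  first=0(i) contributes 4
  first=2(u) contributes 2
|[w]| = 6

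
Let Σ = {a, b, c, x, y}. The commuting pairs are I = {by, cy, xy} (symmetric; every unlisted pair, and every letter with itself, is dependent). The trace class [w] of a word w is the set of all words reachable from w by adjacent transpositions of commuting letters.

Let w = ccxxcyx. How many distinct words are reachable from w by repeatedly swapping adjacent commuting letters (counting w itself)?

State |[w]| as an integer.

7

piece 0:c — minimal
piece 1:c rests on {0:c}
piece 2:x rests on {1:c}
piece 3:x rests on {2:x}
piece 4:c rests on {3:x}
piece 5:y — minimal
piece 6:x rests on {4:c}
minimal pieces: {0:c, 5:y}
ways to finish when only these pieces remain (= sum over removing one remaining piece with nothing left below it):
  1 left: {5}→1  {6}→1
  2 left: {4,6}→1  {5,6}→2
  3 left: {3,4,6}→1  {4,5,6}→3
  4 left: {2,3,4,6}→1  {3,4,5,6}→4
  5 left: {1,2,3,4,6}→1  {2,3,4,5,6}→5
  placing 0:c first → 6 extensions
  placing 5:y first → 1 extensions
total linear extensions = 7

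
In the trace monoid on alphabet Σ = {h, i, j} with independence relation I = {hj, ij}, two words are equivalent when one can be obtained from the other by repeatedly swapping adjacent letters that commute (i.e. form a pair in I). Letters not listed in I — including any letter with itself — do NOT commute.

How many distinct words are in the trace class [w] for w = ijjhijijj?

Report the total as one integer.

126

#0=i has no predecessor
#1=j has no predecessor
#2=j depends on [1:j]
#3=h depends on [0:i]
#4=i depends on [3:h]
#5=j depends on [2:j]
#6=i depends on [4:i]
#7=j depends on [5:j]
#8=j depends on [7:j]
sources: [0:i, 1:j]
N(rest) = Σ N(rest − s) over sources s of rest; N(one piece) = 1:
  size 1 → [6]=1  [8]=1
  size 2 → [4,6]=1  [6,8]=2  [7,8]=1
  size 3 → [3,4,6]=1  [4,6,8]=3  [5,7,8]=1  [6,7,8]=3
  size 4 → [0,3,4,6]=1  [2,5,7,8]=1  [3,4,6,8]=4  [4,6,7,8]=6  [5,6,7,8]=4
  size 5 → [0,3,4,6,8]=5  [1,2,5,7,8]=1  [2,5,6,7,8]=5  [3,4,6,7,8]=10  [4,5,6,7,8]=10
  size 6 → [0,3,4,6,7,8]=15  [1,2,5,6,7,8]=6  [2,4,5,6,7,8]=15  [3,4,5,6,7,8]=20
  size 7 → [0,3,4,5,6,7,8]=35  [1,2,4,5,6,7,8]=21  [2,3,4,5,6,7,8]=35
  first=0(i) contributes 56
  first=1(j) contributes 70
|[w]| = 126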